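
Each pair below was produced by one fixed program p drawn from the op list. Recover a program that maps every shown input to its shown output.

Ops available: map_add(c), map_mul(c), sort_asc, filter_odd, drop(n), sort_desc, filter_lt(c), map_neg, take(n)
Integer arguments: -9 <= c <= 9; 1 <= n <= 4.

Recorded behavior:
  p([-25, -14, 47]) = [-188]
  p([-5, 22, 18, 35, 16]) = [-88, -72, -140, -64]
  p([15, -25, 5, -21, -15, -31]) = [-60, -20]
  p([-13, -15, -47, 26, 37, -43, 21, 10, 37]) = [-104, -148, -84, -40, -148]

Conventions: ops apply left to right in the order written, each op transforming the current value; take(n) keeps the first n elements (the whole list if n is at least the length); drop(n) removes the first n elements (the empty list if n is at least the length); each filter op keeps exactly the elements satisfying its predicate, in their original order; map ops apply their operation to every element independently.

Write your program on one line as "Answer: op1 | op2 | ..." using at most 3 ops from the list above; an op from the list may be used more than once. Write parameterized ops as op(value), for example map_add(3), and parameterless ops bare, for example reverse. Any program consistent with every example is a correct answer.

map_mul(-4) | filter_lt(4)

Check, running the answer program on each example:
  [-25, -14, 47] -> [100, 56, -188] -> [-188]
  [-5, 22, 18, 35, 16] -> [20, -88, -72, -140, -64] -> [-88, -72, -140, -64]
  [15, -25, 5, -21, -15, -31] -> [-60, 100, -20, 84, 60, 124] -> [-60, -20]
  [-13, -15, -47, 26, 37, -43, 21, 10, 37] -> [52, 60, 188, -104, -148, 172, -84, -40, -148] -> [-104, -148, -84, -40, -148]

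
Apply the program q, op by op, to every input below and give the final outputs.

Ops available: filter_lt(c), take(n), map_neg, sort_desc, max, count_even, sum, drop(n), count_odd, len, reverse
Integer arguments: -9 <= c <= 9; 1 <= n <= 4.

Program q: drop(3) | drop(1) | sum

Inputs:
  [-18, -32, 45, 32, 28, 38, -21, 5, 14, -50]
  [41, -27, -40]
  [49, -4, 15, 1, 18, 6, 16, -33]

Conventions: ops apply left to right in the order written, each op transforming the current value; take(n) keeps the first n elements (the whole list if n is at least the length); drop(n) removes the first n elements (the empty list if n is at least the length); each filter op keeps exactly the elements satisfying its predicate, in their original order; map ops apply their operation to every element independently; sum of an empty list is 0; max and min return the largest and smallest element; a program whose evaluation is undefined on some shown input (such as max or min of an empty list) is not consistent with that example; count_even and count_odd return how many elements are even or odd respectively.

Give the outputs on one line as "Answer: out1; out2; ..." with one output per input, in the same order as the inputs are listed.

Execution, op by op:
  [-18, -32, 45, 32, 28, 38, -21, 5, 14, -50] -> [32, 28, 38, -21, 5, 14, -50] -> [28, 38, -21, 5, 14, -50] -> 14
  [41, -27, -40] -> [] -> [] -> 0
  [49, -4, 15, 1, 18, 6, 16, -33] -> [1, 18, 6, 16, -33] -> [18, 6, 16, -33] -> 7

14; 0; 7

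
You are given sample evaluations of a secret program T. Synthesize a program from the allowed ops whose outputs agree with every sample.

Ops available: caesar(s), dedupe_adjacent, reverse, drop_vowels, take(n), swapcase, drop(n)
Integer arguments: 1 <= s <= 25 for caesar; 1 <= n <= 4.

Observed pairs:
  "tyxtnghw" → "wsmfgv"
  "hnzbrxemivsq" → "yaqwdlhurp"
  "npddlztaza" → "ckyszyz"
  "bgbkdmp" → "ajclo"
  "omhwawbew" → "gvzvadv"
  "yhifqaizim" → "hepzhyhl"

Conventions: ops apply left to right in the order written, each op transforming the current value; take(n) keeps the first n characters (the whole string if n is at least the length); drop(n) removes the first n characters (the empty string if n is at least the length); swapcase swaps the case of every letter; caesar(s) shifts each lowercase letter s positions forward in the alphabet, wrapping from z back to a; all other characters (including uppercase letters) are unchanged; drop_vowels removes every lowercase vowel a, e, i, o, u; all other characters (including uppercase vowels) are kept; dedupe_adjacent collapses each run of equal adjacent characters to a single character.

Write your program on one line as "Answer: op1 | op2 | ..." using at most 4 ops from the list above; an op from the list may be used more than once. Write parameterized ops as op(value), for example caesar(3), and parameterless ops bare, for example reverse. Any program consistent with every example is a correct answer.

caesar(16) | dedupe_adjacent | caesar(9) | drop(2)

Check, running the answer program on each example:
  "tyxtnghw" -> "jonjdwxm" -> "jonjdwxm" -> "sxwsmfgv" -> "wsmfgv"
  "hnzbrxemivsq" -> "xdprhnucylig" -> "xdprhnucylig" -> "gmyaqwdlhurp" -> "yaqwdlhurp"
  "npddlztaza" -> "dfttbpjqpq" -> "dftbpjqpq" -> "mockyszyz" -> "ckyszyz"
  "bgbkdmp" -> "rwratcf" -> "rwratcf" -> "afajclo" -> "ajclo"
  "omhwawbew" -> "ecxmqmrum" -> "ecxmqmrum" -> "nlgvzvadv" -> "gvzvadv"
  "yhifqaizim" -> "oxyvgqypyc" -> "oxyvgqypyc" -> "xghepzhyhl" -> "hepzhyhl"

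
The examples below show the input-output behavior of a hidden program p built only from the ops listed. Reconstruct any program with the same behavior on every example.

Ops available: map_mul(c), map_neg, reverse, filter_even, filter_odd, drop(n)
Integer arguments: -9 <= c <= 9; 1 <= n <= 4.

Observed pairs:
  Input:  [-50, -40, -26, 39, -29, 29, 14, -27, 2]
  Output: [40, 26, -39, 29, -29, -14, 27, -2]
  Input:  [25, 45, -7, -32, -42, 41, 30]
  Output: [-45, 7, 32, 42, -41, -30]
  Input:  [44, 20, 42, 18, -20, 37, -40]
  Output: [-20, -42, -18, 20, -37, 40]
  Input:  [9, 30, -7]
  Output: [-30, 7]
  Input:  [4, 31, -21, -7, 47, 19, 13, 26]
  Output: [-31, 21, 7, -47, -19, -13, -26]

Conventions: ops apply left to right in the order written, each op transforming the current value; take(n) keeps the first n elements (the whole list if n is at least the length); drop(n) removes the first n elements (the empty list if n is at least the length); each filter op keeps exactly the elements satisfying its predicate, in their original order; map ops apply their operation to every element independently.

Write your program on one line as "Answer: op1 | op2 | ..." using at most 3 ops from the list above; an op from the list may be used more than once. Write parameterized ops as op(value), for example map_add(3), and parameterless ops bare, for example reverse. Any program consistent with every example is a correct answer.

drop(1) | map_neg

Check, running the answer program on each example:
  [-50, -40, -26, 39, -29, 29, 14, -27, 2] -> [-40, -26, 39, -29, 29, 14, -27, 2] -> [40, 26, -39, 29, -29, -14, 27, -2]
  [25, 45, -7, -32, -42, 41, 30] -> [45, -7, -32, -42, 41, 30] -> [-45, 7, 32, 42, -41, -30]
  [44, 20, 42, 18, -20, 37, -40] -> [20, 42, 18, -20, 37, -40] -> [-20, -42, -18, 20, -37, 40]
  [9, 30, -7] -> [30, -7] -> [-30, 7]
  [4, 31, -21, -7, 47, 19, 13, 26] -> [31, -21, -7, 47, 19, 13, 26] -> [-31, 21, 7, -47, -19, -13, -26]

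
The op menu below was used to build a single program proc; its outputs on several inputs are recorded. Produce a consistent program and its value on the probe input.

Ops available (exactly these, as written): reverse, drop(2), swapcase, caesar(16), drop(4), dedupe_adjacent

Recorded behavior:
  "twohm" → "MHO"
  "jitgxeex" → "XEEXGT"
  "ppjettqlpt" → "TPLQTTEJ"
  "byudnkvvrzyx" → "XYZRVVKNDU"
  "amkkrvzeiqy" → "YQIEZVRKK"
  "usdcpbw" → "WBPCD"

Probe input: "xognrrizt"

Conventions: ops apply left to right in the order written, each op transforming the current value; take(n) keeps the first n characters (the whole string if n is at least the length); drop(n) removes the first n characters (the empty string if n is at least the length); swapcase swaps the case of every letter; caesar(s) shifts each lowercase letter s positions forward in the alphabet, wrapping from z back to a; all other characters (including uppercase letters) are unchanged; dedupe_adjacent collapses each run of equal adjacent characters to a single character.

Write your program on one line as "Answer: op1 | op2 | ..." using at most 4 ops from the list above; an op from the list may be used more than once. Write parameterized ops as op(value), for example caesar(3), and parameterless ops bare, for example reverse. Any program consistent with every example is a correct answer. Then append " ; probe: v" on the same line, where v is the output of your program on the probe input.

drop(2) | reverse | swapcase ; probe: "TZIRRNG"

Check, running the answer program on each example:
  "twohm" -> "ohm" -> "mho" -> "MHO"
  "jitgxeex" -> "tgxeex" -> "xeexgt" -> "XEEXGT"
  "ppjettqlpt" -> "jettqlpt" -> "tplqttej" -> "TPLQTTEJ"
  "byudnkvvrzyx" -> "udnkvvrzyx" -> "xyzrvvkndu" -> "XYZRVVKNDU"
  "amkkrvzeiqy" -> "kkrvzeiqy" -> "yqiezvrkk" -> "YQIEZVRKK"
  "usdcpbw" -> "dcpbw" -> "wbpcd" -> "WBPCD"
  probe: "xognrrizt" -> "gnrrizt" -> "tzirrng" -> "TZIRRNG"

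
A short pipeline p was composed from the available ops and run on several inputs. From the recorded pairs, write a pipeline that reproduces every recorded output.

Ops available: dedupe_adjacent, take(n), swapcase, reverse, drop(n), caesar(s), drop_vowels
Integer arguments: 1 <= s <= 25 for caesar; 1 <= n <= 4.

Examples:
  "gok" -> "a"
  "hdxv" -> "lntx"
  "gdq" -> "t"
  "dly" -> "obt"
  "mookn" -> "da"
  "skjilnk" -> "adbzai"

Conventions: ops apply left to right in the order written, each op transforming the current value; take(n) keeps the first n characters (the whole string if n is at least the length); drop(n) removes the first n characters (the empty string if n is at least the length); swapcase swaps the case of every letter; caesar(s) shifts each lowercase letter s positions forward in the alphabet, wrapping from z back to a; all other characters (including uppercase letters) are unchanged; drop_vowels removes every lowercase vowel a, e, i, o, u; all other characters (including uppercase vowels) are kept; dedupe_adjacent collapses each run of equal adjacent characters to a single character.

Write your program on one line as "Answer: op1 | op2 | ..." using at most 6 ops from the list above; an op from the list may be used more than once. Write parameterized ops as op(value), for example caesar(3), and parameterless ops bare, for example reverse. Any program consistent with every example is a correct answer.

drop_vowels | caesar(14) | reverse | drop_vowels | caesar(2)

Check, running the answer program on each example:
  "gok" -> "gk" -> "uy" -> "yu" -> "y" -> "a"
  "hdxv" -> "hdxv" -> "vrlj" -> "jlrv" -> "jlrv" -> "lntx"
  "gdq" -> "gdq" -> "ure" -> "eru" -> "r" -> "t"
  "dly" -> "dly" -> "rzm" -> "mzr" -> "mzr" -> "obt"
  "mookn" -> "mkn" -> "ayb" -> "bya" -> "by" -> "da"
  "skjilnk" -> "skjlnk" -> "gyxzby" -> "ybzxyg" -> "ybzxyg" -> "adbzai"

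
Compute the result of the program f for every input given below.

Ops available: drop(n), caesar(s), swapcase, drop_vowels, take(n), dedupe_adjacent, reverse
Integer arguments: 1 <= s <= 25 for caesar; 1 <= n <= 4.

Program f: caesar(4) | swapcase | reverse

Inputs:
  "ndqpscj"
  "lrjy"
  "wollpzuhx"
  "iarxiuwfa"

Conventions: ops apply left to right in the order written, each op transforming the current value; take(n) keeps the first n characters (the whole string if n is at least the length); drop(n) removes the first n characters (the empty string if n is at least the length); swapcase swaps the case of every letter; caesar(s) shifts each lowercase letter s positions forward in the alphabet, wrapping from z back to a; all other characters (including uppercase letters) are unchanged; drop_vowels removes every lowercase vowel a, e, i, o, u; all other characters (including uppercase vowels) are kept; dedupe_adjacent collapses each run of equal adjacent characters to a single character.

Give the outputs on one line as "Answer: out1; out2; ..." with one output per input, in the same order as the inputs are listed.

"NGWTUHR"; "CNVP"; "BLYDTPPSA"; "EJAYMBVEM"

Execution, op by op:
  "ndqpscj" -> "rhutwgn" -> "RHUTWGN" -> "NGWTUHR"
  "lrjy" -> "pvnc" -> "PVNC" -> "CNVP"
  "wollpzuhx" -> "aspptdylb" -> "ASPPTDYLB" -> "BLYDTPPSA"
  "iarxiuwfa" -> "mevbmyaje" -> "MEVBMYAJE" -> "EJAYMBVEM"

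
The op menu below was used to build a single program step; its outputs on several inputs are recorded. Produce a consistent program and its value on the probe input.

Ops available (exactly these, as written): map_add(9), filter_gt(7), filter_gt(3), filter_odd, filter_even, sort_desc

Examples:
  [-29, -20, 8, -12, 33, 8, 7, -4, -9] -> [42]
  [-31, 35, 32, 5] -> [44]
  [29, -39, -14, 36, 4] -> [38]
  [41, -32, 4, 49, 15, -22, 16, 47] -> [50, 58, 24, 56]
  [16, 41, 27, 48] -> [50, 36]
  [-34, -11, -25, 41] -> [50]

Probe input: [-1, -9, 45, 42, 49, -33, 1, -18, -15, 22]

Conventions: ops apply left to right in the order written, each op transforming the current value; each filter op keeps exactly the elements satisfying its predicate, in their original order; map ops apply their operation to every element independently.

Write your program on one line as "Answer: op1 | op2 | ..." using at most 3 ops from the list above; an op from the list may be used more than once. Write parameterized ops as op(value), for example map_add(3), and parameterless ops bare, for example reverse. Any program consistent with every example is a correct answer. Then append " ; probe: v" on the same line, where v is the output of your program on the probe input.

filter_odd | filter_gt(7) | map_add(9) ; probe: [54, 58]

Check, running the answer program on each example:
  [-29, -20, 8, -12, 33, 8, 7, -4, -9] -> [-29, 33, 7, -9] -> [33] -> [42]
  [-31, 35, 32, 5] -> [-31, 35, 5] -> [35] -> [44]
  [29, -39, -14, 36, 4] -> [29, -39] -> [29] -> [38]
  [41, -32, 4, 49, 15, -22, 16, 47] -> [41, 49, 15, 47] -> [41, 49, 15, 47] -> [50, 58, 24, 56]
  [16, 41, 27, 48] -> [41, 27] -> [41, 27] -> [50, 36]
  [-34, -11, -25, 41] -> [-11, -25, 41] -> [41] -> [50]
  probe: [-1, -9, 45, 42, 49, -33, 1, -18, -15, 22] -> [-1, -9, 45, 49, -33, 1, -15] -> [45, 49] -> [54, 58]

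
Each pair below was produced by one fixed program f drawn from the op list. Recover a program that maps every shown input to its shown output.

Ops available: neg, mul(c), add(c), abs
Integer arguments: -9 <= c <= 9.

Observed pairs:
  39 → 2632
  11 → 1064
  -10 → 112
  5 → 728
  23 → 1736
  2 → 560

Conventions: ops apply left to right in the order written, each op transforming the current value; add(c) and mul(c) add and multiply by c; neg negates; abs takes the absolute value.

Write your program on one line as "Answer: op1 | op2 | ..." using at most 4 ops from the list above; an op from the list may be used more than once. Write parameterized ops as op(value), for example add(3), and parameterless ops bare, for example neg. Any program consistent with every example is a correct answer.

add(8) | mul(7) | mul(-8) | abs

Check, running the answer program on each example:
  39 -> 47 -> 329 -> -2632 -> 2632
  11 -> 19 -> 133 -> -1064 -> 1064
  -10 -> -2 -> -14 -> 112 -> 112
  5 -> 13 -> 91 -> -728 -> 728
  23 -> 31 -> 217 -> -1736 -> 1736
  2 -> 10 -> 70 -> -560 -> 560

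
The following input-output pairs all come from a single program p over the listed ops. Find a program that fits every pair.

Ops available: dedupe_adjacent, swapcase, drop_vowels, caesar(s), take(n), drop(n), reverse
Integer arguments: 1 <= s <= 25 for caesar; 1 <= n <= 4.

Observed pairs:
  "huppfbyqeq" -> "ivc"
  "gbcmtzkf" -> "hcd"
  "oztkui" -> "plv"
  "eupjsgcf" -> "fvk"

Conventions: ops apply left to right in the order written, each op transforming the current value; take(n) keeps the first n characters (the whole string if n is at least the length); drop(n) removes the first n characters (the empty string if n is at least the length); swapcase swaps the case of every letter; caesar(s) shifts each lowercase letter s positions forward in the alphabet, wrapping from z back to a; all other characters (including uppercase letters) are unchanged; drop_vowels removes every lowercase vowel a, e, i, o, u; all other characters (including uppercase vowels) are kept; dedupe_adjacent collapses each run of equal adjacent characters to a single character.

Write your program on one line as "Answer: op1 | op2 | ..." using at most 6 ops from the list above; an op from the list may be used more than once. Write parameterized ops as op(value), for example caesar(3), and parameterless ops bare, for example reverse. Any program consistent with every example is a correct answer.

caesar(15) | dedupe_adjacent | drop_vowels | take(3) | caesar(22) | caesar(16)

Check, running the answer program on each example:
  "huppfbyqeq" -> "wjeeuqnftf" -> "wjeuqnftf" -> "wjqnftf" -> "wjq" -> "sfm" -> "ivc"
  "gbcmtzkf" -> "vqrbiozu" -> "vqrbiozu" -> "vqrbz" -> "vqr" -> "rmn" -> "hcd"
  "oztkui" -> "doizjx" -> "doizjx" -> "dzjx" -> "dzj" -> "zvf" -> "plv"
  "eupjsgcf" -> "tjeyhvru" -> "tjeyhvru" -> "tjyhvr" -> "tjy" -> "pfu" -> "fvk"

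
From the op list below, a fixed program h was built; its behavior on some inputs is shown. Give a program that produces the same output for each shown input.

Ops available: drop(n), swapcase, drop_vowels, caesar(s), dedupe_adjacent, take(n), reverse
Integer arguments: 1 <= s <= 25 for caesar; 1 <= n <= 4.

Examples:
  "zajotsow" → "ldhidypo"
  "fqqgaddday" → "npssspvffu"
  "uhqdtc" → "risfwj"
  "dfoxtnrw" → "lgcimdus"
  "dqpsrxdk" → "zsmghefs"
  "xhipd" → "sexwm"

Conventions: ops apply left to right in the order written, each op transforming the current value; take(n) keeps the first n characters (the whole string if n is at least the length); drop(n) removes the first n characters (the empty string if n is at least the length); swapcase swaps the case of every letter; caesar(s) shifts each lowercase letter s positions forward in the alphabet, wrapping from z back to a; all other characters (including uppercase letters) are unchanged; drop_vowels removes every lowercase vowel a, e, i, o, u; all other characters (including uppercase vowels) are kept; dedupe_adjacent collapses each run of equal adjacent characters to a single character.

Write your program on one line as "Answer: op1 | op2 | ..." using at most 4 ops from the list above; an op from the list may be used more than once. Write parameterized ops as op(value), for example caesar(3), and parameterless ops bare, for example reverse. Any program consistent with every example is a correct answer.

caesar(2) | caesar(13) | reverse

Check, running the answer program on each example:
  "zajotsow" -> "bclqvuqy" -> "opydihdl" -> "ldhidypo"
  "fqqgaddday" -> "hssicfffca" -> "uffvpssspn" -> "npssspvffu"
  "uhqdtc" -> "wjsfve" -> "jwfsir" -> "risfwj"
  "dfoxtnrw" -> "fhqzvpty" -> "sudmicgl" -> "lgcimdus"
  "dqpsrxdk" -> "fsrutzfm" -> "sfehgmsz" -> "zsmghefs"
  "xhipd" -> "zjkrf" -> "mwxes" -> "sexwm"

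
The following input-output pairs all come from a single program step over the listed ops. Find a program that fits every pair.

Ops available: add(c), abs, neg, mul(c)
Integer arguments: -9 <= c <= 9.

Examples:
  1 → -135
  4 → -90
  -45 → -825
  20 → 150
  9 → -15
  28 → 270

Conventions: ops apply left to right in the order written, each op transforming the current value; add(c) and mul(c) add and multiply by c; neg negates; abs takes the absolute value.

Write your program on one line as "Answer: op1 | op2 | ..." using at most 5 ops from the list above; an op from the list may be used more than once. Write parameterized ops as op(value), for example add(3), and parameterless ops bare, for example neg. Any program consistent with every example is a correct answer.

add(-4) | add(-6) | mul(5) | mul(-3) | neg

Check, running the answer program on each example:
  1 -> -3 -> -9 -> -45 -> 135 -> -135
  4 -> 0 -> -6 -> -30 -> 90 -> -90
  -45 -> -49 -> -55 -> -275 -> 825 -> -825
  20 -> 16 -> 10 -> 50 -> -150 -> 150
  9 -> 5 -> -1 -> -5 -> 15 -> -15
  28 -> 24 -> 18 -> 90 -> -270 -> 270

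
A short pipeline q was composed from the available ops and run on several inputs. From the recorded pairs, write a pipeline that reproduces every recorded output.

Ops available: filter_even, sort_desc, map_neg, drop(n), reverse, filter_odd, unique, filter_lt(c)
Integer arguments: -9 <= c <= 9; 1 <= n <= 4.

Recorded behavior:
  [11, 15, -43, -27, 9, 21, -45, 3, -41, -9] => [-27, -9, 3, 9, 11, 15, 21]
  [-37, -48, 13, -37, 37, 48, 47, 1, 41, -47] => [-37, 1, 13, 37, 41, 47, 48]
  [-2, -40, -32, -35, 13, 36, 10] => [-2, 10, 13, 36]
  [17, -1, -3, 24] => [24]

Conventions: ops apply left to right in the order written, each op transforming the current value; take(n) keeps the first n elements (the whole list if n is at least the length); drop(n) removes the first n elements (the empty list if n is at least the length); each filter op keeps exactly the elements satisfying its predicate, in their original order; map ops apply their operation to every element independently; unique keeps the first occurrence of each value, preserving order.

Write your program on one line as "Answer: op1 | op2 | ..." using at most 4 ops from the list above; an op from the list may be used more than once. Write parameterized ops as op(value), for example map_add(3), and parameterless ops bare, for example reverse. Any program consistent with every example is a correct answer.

sort_desc | reverse | drop(3)

Check, running the answer program on each example:
  [11, 15, -43, -27, 9, 21, -45, 3, -41, -9] -> [21, 15, 11, 9, 3, -9, -27, -41, -43, -45] -> [-45, -43, -41, -27, -9, 3, 9, 11, 15, 21] -> [-27, -9, 3, 9, 11, 15, 21]
  [-37, -48, 13, -37, 37, 48, 47, 1, 41, -47] -> [48, 47, 41, 37, 13, 1, -37, -37, -47, -48] -> [-48, -47, -37, -37, 1, 13, 37, 41, 47, 48] -> [-37, 1, 13, 37, 41, 47, 48]
  [-2, -40, -32, -35, 13, 36, 10] -> [36, 13, 10, -2, -32, -35, -40] -> [-40, -35, -32, -2, 10, 13, 36] -> [-2, 10, 13, 36]
  [17, -1, -3, 24] -> [24, 17, -1, -3] -> [-3, -1, 17, 24] -> [24]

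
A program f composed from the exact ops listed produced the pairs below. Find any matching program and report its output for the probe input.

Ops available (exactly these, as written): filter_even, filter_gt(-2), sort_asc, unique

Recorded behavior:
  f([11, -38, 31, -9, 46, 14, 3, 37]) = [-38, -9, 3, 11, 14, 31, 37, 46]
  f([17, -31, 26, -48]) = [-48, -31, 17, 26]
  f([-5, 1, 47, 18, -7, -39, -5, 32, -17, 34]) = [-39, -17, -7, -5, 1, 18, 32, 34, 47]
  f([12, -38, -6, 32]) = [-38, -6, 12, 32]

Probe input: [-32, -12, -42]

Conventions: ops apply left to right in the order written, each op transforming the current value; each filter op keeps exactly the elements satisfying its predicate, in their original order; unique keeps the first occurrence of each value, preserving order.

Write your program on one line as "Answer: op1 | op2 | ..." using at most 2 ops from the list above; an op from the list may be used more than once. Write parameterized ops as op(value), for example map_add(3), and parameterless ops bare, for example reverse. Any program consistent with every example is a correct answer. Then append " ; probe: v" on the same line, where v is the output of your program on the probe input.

sort_asc | unique ; probe: [-42, -32, -12]

Check, running the answer program on each example:
  [11, -38, 31, -9, 46, 14, 3, 37] -> [-38, -9, 3, 11, 14, 31, 37, 46] -> [-38, -9, 3, 11, 14, 31, 37, 46]
  [17, -31, 26, -48] -> [-48, -31, 17, 26] -> [-48, -31, 17, 26]
  [-5, 1, 47, 18, -7, -39, -5, 32, -17, 34] -> [-39, -17, -7, -5, -5, 1, 18, 32, 34, 47] -> [-39, -17, -7, -5, 1, 18, 32, 34, 47]
  [12, -38, -6, 32] -> [-38, -6, 12, 32] -> [-38, -6, 12, 32]
  probe: [-32, -12, -42] -> [-42, -32, -12] -> [-42, -32, -12]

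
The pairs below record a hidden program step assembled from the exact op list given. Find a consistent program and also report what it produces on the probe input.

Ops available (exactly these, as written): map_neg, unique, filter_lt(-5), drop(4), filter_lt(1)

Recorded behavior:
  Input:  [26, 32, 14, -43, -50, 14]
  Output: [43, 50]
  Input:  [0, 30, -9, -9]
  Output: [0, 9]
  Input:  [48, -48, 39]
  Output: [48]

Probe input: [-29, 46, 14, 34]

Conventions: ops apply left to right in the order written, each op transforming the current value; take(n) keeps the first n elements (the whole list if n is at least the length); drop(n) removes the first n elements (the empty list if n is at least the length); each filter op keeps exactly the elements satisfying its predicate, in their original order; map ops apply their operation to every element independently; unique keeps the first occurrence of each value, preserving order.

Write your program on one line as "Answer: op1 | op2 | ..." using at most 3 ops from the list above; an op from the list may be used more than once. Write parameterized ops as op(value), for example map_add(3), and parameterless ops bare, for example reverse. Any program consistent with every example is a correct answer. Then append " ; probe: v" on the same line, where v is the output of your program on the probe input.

filter_lt(1) | map_neg | unique ; probe: [29]

Check, running the answer program on each example:
  [26, 32, 14, -43, -50, 14] -> [-43, -50] -> [43, 50] -> [43, 50]
  [0, 30, -9, -9] -> [0, -9, -9] -> [0, 9, 9] -> [0, 9]
  [48, -48, 39] -> [-48] -> [48] -> [48]
  probe: [-29, 46, 14, 34] -> [-29] -> [29] -> [29]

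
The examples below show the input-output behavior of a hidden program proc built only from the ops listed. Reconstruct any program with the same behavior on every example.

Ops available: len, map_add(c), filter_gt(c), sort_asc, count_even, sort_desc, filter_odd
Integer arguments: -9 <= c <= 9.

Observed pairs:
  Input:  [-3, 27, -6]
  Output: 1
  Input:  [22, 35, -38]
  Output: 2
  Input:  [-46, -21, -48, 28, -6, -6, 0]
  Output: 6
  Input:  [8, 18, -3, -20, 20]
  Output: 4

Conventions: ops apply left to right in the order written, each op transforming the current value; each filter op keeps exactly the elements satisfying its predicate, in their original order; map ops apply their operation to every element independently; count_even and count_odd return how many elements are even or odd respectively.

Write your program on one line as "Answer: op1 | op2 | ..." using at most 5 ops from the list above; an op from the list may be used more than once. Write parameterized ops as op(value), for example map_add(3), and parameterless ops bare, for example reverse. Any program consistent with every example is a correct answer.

map_add(5) | sort_desc | filter_odd | len

Check, running the answer program on each example:
  [-3, 27, -6] -> [2, 32, -1] -> [32, 2, -1] -> [-1] -> 1
  [22, 35, -38] -> [27, 40, -33] -> [40, 27, -33] -> [27, -33] -> 2
  [-46, -21, -48, 28, -6, -6, 0] -> [-41, -16, -43, 33, -1, -1, 5] -> [33, 5, -1, -1, -16, -41, -43] -> [33, 5, -1, -1, -41, -43] -> 6
  [8, 18, -3, -20, 20] -> [13, 23, 2, -15, 25] -> [25, 23, 13, 2, -15] -> [25, 23, 13, -15] -> 4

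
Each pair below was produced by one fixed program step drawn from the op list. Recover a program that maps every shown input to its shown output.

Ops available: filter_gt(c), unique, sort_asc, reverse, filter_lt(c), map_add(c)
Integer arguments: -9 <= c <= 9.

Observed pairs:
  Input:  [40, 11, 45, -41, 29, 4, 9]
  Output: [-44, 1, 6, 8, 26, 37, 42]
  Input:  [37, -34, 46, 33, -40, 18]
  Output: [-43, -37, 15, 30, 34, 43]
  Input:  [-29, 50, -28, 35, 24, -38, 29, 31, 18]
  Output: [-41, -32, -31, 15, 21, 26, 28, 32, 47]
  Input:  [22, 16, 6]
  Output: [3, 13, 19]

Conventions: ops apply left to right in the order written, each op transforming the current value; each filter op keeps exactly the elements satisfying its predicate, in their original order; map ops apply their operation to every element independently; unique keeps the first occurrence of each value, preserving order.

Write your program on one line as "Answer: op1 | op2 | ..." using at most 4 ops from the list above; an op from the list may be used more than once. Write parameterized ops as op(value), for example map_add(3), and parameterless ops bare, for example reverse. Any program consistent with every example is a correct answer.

map_add(-3) | reverse | sort_asc

Check, running the answer program on each example:
  [40, 11, 45, -41, 29, 4, 9] -> [37, 8, 42, -44, 26, 1, 6] -> [6, 1, 26, -44, 42, 8, 37] -> [-44, 1, 6, 8, 26, 37, 42]
  [37, -34, 46, 33, -40, 18] -> [34, -37, 43, 30, -43, 15] -> [15, -43, 30, 43, -37, 34] -> [-43, -37, 15, 30, 34, 43]
  [-29, 50, -28, 35, 24, -38, 29, 31, 18] -> [-32, 47, -31, 32, 21, -41, 26, 28, 15] -> [15, 28, 26, -41, 21, 32, -31, 47, -32] -> [-41, -32, -31, 15, 21, 26, 28, 32, 47]
  [22, 16, 6] -> [19, 13, 3] -> [3, 13, 19] -> [3, 13, 19]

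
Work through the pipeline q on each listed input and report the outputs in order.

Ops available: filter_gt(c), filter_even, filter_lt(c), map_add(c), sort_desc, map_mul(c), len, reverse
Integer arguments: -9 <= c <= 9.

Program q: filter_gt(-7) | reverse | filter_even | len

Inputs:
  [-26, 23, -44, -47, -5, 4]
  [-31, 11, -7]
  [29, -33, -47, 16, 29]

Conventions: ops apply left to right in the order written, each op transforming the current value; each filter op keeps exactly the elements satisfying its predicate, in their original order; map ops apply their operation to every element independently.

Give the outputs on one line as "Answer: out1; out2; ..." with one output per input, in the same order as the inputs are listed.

Execution, op by op:
  [-26, 23, -44, -47, -5, 4] -> [23, -5, 4] -> [4, -5, 23] -> [4] -> 1
  [-31, 11, -7] -> [11] -> [11] -> [] -> 0
  [29, -33, -47, 16, 29] -> [29, 16, 29] -> [29, 16, 29] -> [16] -> 1

1; 0; 1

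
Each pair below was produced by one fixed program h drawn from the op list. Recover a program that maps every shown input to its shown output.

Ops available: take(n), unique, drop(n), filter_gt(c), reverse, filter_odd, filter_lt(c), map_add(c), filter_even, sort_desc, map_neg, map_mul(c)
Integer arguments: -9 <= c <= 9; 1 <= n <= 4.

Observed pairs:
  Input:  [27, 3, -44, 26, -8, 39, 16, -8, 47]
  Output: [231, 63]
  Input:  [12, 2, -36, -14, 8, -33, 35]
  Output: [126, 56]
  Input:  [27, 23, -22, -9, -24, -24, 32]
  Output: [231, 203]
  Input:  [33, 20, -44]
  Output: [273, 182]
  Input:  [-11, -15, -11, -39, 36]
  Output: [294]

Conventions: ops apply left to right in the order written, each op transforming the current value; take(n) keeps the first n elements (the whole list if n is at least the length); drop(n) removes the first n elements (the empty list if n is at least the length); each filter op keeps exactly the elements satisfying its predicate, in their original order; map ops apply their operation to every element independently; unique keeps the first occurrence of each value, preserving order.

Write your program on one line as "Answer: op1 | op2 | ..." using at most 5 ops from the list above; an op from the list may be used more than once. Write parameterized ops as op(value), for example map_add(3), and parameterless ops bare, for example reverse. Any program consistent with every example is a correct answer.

map_add(6) | filter_gt(3) | take(2) | map_mul(7)

Check, running the answer program on each example:
  [27, 3, -44, 26, -8, 39, 16, -8, 47] -> [33, 9, -38, 32, -2, 45, 22, -2, 53] -> [33, 9, 32, 45, 22, 53] -> [33, 9] -> [231, 63]
  [12, 2, -36, -14, 8, -33, 35] -> [18, 8, -30, -8, 14, -27, 41] -> [18, 8, 14, 41] -> [18, 8] -> [126, 56]
  [27, 23, -22, -9, -24, -24, 32] -> [33, 29, -16, -3, -18, -18, 38] -> [33, 29, 38] -> [33, 29] -> [231, 203]
  [33, 20, -44] -> [39, 26, -38] -> [39, 26] -> [39, 26] -> [273, 182]
  [-11, -15, -11, -39, 36] -> [-5, -9, -5, -33, 42] -> [42] -> [42] -> [294]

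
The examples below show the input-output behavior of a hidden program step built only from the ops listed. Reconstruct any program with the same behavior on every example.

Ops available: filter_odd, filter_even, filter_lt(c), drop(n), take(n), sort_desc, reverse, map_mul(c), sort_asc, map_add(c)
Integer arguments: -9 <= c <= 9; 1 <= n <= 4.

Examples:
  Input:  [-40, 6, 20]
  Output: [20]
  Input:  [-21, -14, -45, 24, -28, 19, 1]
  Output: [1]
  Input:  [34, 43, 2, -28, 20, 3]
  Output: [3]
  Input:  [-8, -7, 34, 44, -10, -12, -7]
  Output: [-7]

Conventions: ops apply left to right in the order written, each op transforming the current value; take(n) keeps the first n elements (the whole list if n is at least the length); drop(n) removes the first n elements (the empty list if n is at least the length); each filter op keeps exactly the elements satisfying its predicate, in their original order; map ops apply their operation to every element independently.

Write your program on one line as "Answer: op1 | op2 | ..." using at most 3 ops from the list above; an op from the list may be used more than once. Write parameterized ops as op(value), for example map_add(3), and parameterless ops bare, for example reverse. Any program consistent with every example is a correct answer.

reverse | take(2) | take(1)

Check, running the answer program on each example:
  [-40, 6, 20] -> [20, 6, -40] -> [20, 6] -> [20]
  [-21, -14, -45, 24, -28, 19, 1] -> [1, 19, -28, 24, -45, -14, -21] -> [1, 19] -> [1]
  [34, 43, 2, -28, 20, 3] -> [3, 20, -28, 2, 43, 34] -> [3, 20] -> [3]
  [-8, -7, 34, 44, -10, -12, -7] -> [-7, -12, -10, 44, 34, -7, -8] -> [-7, -12] -> [-7]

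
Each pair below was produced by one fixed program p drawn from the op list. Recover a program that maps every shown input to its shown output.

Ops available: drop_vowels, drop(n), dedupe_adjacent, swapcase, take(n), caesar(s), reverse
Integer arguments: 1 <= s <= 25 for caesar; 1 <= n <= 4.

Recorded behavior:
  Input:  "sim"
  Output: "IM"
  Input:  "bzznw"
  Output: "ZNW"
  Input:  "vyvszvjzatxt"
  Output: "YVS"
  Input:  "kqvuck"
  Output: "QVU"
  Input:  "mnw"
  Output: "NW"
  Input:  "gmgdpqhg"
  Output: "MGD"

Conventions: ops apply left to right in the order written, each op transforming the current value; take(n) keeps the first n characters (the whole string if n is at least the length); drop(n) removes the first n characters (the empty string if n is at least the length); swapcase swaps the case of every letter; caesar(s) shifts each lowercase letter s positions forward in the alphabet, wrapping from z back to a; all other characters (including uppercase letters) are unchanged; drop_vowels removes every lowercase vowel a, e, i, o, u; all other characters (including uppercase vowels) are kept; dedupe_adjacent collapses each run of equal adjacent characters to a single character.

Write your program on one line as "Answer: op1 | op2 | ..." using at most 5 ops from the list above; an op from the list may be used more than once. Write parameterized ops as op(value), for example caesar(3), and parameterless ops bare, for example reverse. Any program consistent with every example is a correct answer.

swapcase | dedupe_adjacent | drop(1) | take(3)

Check, running the answer program on each example:
  "sim" -> "SIM" -> "SIM" -> "IM" -> "IM"
  "bzznw" -> "BZZNW" -> "BZNW" -> "ZNW" -> "ZNW"
  "vyvszvjzatxt" -> "VYVSZVJZATXT" -> "VYVSZVJZATXT" -> "YVSZVJZATXT" -> "YVS"
  "kqvuck" -> "KQVUCK" -> "KQVUCK" -> "QVUCK" -> "QVU"
  "mnw" -> "MNW" -> "MNW" -> "NW" -> "NW"
  "gmgdpqhg" -> "GMGDPQHG" -> "GMGDPQHG" -> "MGDPQHG" -> "MGD"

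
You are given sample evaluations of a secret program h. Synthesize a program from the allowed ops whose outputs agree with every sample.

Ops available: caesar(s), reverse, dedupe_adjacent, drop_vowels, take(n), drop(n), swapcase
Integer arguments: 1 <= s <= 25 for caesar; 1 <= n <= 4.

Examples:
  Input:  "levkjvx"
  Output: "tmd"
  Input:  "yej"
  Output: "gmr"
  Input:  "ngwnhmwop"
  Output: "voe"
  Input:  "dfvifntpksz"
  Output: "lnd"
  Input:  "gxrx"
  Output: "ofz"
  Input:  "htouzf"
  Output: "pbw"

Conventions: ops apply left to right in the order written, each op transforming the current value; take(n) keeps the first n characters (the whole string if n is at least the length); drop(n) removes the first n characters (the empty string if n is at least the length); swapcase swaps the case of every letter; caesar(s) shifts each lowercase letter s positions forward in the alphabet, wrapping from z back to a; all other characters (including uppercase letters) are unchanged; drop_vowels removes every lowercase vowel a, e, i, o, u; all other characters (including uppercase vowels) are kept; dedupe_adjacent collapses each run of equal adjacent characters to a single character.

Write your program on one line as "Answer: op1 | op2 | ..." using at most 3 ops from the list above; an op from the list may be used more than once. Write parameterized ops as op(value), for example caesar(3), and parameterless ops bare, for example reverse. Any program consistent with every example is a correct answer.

caesar(8) | take(3)

Check, running the answer program on each example:
  "levkjvx" -> "tmdsrdf" -> "tmd"
  "yej" -> "gmr" -> "gmr"
  "ngwnhmwop" -> "voevpuewx" -> "voe"
  "dfvifntpksz" -> "lndqnvbxsah" -> "lnd"
  "gxrx" -> "ofzf" -> "ofz"
  "htouzf" -> "pbwchn" -> "pbw"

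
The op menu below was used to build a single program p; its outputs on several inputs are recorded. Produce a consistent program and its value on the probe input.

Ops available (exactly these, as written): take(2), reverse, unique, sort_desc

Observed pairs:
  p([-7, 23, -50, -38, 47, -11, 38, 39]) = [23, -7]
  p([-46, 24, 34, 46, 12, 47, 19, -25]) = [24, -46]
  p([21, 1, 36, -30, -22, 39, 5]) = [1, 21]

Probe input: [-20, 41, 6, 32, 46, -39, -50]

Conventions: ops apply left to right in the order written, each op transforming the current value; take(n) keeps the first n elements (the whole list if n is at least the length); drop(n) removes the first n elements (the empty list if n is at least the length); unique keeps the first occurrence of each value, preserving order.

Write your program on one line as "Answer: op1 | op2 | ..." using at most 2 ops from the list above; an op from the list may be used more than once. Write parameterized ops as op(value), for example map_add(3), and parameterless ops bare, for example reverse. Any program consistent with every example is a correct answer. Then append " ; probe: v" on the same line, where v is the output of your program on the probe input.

take(2) | reverse ; probe: [41, -20]

Check, running the answer program on each example:
  [-7, 23, -50, -38, 47, -11, 38, 39] -> [-7, 23] -> [23, -7]
  [-46, 24, 34, 46, 12, 47, 19, -25] -> [-46, 24] -> [24, -46]
  [21, 1, 36, -30, -22, 39, 5] -> [21, 1] -> [1, 21]
  probe: [-20, 41, 6, 32, 46, -39, -50] -> [-20, 41] -> [41, -20]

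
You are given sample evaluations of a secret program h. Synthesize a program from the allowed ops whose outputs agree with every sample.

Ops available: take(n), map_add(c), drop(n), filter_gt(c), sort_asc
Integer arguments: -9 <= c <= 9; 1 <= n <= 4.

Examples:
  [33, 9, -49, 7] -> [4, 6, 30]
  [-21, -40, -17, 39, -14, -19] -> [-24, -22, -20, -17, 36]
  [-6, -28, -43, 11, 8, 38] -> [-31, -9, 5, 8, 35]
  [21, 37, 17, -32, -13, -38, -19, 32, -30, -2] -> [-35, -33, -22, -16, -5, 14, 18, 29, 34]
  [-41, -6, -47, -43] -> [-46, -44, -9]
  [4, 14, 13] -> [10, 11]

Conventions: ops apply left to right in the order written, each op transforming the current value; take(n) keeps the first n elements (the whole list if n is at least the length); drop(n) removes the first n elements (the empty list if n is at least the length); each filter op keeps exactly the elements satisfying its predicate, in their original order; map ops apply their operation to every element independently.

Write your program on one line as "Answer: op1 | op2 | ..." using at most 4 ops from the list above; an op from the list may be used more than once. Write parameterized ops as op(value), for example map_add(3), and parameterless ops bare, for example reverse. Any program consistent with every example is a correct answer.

sort_asc | map_add(3) | drop(1) | map_add(-6)

Check, running the answer program on each example:
  [33, 9, -49, 7] -> [-49, 7, 9, 33] -> [-46, 10, 12, 36] -> [10, 12, 36] -> [4, 6, 30]
  [-21, -40, -17, 39, -14, -19] -> [-40, -21, -19, -17, -14, 39] -> [-37, -18, -16, -14, -11, 42] -> [-18, -16, -14, -11, 42] -> [-24, -22, -20, -17, 36]
  [-6, -28, -43, 11, 8, 38] -> [-43, -28, -6, 8, 11, 38] -> [-40, -25, -3, 11, 14, 41] -> [-25, -3, 11, 14, 41] -> [-31, -9, 5, 8, 35]
  [21, 37, 17, -32, -13, -38, -19, 32, -30, -2] -> [-38, -32, -30, -19, -13, -2, 17, 21, 32, 37] -> [-35, -29, -27, -16, -10, 1, 20, 24, 35, 40] -> [-29, -27, -16, -10, 1, 20, 24, 35, 40] -> [-35, -33, -22, -16, -5, 14, 18, 29, 34]
  [-41, -6, -47, -43] -> [-47, -43, -41, -6] -> [-44, -40, -38, -3] -> [-40, -38, -3] -> [-46, -44, -9]
  [4, 14, 13] -> [4, 13, 14] -> [7, 16, 17] -> [16, 17] -> [10, 11]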